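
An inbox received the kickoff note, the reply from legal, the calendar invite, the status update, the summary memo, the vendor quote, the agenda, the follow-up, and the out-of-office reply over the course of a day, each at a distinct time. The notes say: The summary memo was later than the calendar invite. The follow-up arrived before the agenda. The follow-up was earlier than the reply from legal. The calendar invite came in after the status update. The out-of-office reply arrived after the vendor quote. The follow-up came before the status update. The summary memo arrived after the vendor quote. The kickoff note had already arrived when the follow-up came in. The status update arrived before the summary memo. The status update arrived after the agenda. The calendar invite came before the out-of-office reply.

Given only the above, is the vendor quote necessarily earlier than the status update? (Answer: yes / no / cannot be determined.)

No chain of stated constraints runs from the vendor quote to the status update, and none runs from the status update to the vendor quote either.
So the relative order of the vendor quote and the status update is not fixed by the given facts.

cannot be determined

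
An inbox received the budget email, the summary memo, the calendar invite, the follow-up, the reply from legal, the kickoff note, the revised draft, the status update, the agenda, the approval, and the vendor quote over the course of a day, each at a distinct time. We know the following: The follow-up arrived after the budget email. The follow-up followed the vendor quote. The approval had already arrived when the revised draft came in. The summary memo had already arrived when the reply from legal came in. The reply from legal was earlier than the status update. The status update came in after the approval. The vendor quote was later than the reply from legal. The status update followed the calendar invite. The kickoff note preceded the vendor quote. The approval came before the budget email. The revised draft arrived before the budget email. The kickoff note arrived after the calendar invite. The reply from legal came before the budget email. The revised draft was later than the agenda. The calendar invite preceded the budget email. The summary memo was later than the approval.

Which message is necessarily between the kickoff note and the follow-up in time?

the vendor quote

Tracing the constraints gives the kickoff note → the vendor quote → the follow-up, so the vendor quote sits after the kickoff note and before the follow-up.
No other message is forced both after the kickoff note and before the follow-up.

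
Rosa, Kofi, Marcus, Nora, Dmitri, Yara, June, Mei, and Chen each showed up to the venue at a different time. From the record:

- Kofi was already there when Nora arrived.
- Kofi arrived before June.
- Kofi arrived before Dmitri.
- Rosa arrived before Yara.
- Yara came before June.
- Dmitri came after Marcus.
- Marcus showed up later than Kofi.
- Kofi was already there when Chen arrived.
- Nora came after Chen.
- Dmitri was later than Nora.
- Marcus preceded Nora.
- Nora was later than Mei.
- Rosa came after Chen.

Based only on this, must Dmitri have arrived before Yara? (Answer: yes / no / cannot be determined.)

No chain of stated constraints runs from Dmitri to Yara, and none runs from Yara to Dmitri either.
So the relative order of Dmitri and Yara is not fixed by the given facts.

cannot be determined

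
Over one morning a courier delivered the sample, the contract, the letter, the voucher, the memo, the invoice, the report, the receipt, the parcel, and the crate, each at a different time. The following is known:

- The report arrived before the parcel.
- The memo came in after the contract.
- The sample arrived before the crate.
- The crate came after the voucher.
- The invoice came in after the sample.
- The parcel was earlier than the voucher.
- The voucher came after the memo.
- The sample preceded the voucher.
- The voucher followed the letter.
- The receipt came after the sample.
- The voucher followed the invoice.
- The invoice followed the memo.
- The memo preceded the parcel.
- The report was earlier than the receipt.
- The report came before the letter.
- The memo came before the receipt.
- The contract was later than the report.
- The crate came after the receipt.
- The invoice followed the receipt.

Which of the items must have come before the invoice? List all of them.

the contract, the memo, the receipt, the report, the sample

Directly stated before the invoice: the memo, the receipt, and the sample.
The contract reaches the invoice via the contract → the memo → the invoice.
The report reaches the invoice via the report → the receipt → the invoice.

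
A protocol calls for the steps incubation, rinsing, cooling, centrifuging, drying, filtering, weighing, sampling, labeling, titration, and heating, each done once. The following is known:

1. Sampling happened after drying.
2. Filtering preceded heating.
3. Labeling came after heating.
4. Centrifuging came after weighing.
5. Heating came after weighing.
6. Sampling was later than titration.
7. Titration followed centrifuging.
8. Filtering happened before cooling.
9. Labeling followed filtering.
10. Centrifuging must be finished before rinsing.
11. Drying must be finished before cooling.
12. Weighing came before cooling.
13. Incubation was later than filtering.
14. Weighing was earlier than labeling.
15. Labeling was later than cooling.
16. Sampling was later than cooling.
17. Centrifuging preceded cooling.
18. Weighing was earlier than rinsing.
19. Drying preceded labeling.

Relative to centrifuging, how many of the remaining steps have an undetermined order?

Forced before centrifuging: weighing; forced after centrifuging: cooling, labeling, rinsing, sampling, and titration.
That leaves drying, filtering, heating, and incubation with no forced order relative to centrifuging — 4.

4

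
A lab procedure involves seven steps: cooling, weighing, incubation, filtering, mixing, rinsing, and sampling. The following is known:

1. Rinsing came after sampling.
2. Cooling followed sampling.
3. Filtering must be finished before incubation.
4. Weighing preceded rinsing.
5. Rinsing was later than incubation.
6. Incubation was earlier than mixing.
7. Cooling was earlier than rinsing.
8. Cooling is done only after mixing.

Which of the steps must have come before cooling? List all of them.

filtering, incubation, mixing, sampling

Directly stated before cooling: mixing and sampling.
Filtering reaches cooling via filtering → incubation → mixing → cooling.
Incubation reaches cooling via incubation → mixing → cooling.
No chain forces weighing (or any of the others) ahead of cooling.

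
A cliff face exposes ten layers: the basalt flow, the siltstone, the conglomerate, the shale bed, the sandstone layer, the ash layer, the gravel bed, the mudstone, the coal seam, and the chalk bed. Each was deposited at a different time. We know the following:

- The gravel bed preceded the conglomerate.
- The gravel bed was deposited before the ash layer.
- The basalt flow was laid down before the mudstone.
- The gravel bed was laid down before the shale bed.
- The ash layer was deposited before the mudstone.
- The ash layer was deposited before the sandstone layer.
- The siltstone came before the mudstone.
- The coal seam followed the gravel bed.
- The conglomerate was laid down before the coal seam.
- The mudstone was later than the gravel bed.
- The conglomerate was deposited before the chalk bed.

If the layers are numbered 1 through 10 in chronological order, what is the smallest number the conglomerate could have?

2

The gravel bed must come before the conglomerate — 1 forced predecessor.
Nothing else is forced ahead of the conglomerate, so its earliest slot is position 1 + 1 = 2.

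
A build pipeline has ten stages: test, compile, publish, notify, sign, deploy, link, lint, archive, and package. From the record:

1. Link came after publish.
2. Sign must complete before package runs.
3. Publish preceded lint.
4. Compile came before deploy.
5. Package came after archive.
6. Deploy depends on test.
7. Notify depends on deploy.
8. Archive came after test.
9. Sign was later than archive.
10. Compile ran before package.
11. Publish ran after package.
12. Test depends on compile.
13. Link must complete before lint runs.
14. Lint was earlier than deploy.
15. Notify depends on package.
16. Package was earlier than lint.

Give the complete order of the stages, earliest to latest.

compile, test, archive, sign, package, publish, link, lint, deploy, notify

The constraints fix every adjacent pair, so only one ordering works:
compile → test → archive → sign → package → publish → link → lint → deploy → notify.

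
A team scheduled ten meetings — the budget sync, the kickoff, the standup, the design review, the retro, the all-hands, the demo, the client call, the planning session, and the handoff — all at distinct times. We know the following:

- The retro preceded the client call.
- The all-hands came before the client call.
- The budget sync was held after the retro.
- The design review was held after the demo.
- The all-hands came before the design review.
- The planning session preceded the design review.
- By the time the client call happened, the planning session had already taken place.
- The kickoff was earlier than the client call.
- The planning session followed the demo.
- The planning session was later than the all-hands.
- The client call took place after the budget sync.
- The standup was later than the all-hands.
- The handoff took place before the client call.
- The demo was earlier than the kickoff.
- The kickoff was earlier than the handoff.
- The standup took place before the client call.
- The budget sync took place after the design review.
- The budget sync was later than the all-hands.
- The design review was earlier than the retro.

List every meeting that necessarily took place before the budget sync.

Directly stated before the budget sync: the all-hands, the design review, and the retro.
The demo reaches the budget sync via the demo → the design review → the budget sync.
The planning session reaches the budget sync via the planning session → the design review → the budget sync.
No chain forces the handoff (or any of the others) ahead of the budget sync.

the all-hands, the demo, the design review, the planning session, the retro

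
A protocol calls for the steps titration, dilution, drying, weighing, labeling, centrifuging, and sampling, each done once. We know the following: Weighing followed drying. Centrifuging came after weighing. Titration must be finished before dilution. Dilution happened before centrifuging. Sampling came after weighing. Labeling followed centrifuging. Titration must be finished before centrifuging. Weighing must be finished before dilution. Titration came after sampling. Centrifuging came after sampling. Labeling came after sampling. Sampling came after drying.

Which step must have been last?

labeling

Every other step has a chain of constraints placing it before labeling, so labeling is last.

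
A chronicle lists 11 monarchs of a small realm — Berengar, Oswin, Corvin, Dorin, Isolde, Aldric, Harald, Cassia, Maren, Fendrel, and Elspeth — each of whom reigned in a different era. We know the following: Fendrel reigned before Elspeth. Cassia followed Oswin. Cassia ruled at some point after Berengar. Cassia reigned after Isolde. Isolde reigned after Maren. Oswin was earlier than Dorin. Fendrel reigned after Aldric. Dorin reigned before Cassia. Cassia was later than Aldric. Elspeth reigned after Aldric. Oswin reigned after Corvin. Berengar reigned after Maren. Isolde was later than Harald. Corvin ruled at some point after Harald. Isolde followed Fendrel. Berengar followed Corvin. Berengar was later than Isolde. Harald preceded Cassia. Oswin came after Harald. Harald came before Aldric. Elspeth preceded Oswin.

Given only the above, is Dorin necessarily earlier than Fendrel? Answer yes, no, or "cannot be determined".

no

Tracing the constraints gives Fendrel → Elspeth → Oswin → Dorin, so Fendrel must come before Dorin.
That means Dorin cannot be before Fendrel.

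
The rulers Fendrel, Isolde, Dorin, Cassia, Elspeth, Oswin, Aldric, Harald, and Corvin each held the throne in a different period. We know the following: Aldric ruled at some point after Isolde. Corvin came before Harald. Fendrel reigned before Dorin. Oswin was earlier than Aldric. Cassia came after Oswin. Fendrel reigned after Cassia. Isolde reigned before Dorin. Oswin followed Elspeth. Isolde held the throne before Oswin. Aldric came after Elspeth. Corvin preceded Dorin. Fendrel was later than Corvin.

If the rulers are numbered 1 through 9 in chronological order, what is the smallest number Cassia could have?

Elspeth, Isolde, and Oswin must all come before Cassia — 3 forced predecessors.
Nothing else is forced ahead of Cassia, so their earliest slot is position 3 + 1 = 4.

4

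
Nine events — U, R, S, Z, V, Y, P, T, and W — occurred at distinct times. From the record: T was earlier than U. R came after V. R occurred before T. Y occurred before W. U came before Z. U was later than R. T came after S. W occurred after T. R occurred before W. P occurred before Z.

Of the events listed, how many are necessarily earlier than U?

Directly stated before U: R and T.
S reaches U via S → T → U.
V reaches U via V → R → U.
That's R, S, T, and V — 4 in all.

4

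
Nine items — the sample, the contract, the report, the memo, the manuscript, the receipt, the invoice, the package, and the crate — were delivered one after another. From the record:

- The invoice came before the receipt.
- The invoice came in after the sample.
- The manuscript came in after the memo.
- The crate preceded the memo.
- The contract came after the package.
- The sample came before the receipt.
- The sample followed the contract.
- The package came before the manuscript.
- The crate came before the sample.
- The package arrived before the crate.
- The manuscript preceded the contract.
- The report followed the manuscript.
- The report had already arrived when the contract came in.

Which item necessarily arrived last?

the receipt

Every other item has a chain of constraints placing it before the receipt, so the receipt is last.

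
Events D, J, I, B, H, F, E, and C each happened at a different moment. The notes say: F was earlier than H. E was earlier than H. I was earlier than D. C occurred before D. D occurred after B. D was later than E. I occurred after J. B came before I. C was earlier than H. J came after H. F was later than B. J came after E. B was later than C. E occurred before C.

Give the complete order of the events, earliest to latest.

The constraints fix every adjacent pair, so only one ordering works:
E → C → B → F → H → J → I → D.

E, C, B, F, H, J, I, D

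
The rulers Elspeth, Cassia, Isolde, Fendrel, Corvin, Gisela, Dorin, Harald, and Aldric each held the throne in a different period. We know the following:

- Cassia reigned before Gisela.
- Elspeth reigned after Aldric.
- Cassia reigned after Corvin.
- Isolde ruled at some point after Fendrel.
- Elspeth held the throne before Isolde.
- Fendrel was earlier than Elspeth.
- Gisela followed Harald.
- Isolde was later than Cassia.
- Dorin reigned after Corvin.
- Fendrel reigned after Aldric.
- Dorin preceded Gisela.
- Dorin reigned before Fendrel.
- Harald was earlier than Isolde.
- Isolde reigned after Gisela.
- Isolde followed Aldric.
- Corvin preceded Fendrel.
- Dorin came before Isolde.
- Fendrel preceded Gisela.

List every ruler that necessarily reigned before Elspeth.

Directly stated before Elspeth: Aldric and Fendrel.
Corvin reaches Elspeth via Corvin → Fendrel → Elspeth.
Dorin reaches Elspeth via Dorin → Fendrel → Elspeth.

Aldric, Corvin, Dorin, Fendrel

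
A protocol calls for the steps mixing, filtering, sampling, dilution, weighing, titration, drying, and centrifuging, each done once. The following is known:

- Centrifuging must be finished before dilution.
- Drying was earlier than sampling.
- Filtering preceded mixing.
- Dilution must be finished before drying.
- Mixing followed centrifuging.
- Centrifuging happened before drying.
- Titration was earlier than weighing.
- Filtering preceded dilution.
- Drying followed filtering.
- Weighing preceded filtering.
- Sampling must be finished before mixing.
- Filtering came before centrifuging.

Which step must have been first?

titration

Titration has a chain of constraints placing it before every other step, so titration must be first.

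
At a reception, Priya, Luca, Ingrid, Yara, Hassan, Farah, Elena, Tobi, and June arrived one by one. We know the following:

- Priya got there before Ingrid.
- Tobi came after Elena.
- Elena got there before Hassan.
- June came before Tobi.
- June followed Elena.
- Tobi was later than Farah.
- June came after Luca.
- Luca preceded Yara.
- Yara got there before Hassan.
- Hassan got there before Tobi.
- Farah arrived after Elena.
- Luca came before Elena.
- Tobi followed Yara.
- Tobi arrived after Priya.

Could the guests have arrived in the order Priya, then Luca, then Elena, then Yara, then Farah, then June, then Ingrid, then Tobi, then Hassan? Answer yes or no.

no

The constraints require Hassan before Tobi, but in the proposed sequence Tobi appears ahead of Hassan. That one violation is enough.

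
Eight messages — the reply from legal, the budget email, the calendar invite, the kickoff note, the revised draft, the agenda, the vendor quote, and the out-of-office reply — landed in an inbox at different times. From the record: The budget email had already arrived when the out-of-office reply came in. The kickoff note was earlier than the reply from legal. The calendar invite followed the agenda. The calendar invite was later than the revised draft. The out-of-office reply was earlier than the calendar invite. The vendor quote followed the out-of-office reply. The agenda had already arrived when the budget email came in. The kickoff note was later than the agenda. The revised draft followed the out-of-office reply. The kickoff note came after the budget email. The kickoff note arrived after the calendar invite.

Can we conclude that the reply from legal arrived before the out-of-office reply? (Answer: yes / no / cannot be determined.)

no

Tracing the constraints gives the out-of-office reply → the calendar invite → the kickoff note → the reply from legal, so the out-of-office reply must come before the reply from legal.
That means the reply from legal cannot be before the out-of-office reply.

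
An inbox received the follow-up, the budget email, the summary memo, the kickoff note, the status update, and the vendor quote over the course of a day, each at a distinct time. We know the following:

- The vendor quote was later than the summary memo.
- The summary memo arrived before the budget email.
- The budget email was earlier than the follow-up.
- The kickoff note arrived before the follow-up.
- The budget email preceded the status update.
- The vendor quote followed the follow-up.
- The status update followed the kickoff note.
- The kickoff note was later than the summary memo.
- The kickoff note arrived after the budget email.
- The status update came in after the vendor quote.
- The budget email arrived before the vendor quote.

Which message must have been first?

the summary memo

The summary memo has a chain of constraints placing it before every other message, so the summary memo must be first.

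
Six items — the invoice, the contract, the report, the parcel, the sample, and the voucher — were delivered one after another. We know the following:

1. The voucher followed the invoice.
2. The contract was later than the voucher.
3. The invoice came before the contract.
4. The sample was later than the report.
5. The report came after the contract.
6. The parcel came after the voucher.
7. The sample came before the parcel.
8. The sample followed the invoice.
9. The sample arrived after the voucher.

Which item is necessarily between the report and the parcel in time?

the sample

Tracing the constraints gives the report → the sample → the parcel, so the sample sits after the report and before the parcel.
No other item is forced both after the report and before the parcel.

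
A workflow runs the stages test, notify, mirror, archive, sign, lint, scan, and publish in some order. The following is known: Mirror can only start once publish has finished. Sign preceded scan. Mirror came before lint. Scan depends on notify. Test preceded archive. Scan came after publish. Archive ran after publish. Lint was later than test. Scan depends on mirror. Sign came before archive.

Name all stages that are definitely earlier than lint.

Directly stated before lint: mirror and test.
Publish reaches lint via publish → mirror → lint.
No chain forces notify (or any of the others) ahead of lint.

mirror, publish, test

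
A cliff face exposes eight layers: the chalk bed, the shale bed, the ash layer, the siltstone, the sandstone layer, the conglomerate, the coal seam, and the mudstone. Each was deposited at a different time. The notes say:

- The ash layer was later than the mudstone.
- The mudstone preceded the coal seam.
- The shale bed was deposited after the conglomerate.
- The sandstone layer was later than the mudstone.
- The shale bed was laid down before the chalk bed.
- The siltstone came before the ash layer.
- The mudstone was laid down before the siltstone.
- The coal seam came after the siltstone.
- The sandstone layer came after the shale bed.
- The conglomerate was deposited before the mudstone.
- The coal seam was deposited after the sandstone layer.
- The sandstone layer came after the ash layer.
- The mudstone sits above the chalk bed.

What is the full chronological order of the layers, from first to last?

The constraints fix every adjacent pair, so only one ordering works:
the conglomerate → the shale bed → the chalk bed → the mudstone → the siltstone → the ash layer → the sandstone layer → the coal seam.

the conglomerate, the shale bed, the chalk bed, the mudstone, the siltstone, the ash layer, the sandstone layer, the coal seam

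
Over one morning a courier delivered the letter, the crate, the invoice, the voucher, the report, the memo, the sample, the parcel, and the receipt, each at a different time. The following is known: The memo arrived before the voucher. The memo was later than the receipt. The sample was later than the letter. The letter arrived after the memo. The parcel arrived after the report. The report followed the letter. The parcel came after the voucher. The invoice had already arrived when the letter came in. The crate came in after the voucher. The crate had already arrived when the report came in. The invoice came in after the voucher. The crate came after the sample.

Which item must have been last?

Every other item has a chain of constraints placing it before the parcel, so the parcel is last.

the parcel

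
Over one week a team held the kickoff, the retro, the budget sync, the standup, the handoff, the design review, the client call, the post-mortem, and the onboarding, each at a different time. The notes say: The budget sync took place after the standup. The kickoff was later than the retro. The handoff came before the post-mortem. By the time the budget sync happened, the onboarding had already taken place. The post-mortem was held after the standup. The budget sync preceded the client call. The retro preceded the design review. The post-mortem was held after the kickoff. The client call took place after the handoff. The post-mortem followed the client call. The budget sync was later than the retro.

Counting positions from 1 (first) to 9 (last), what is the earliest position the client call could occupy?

The budget sync, the handoff, the onboarding, the retro, and the standup must all come before the client call — 5 forced predecessors.
Nothing else is forced ahead of the client call, so its earliest slot is position 5 + 1 = 6.

6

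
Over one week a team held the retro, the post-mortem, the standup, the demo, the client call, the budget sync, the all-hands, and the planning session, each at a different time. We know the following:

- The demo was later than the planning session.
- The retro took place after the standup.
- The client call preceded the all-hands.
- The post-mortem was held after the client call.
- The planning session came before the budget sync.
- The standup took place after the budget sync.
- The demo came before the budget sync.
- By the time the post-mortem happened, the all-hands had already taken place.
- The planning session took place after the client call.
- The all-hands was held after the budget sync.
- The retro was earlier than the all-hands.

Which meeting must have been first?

the client call

The client call has a chain of constraints placing it before every other meeting, so the client call must be first.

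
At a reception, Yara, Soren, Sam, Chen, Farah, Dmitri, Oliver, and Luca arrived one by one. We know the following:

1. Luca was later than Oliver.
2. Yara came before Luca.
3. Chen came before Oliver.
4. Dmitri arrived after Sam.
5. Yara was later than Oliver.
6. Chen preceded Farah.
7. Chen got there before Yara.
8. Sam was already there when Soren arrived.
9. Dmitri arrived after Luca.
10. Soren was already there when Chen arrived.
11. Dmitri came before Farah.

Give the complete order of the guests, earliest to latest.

The constraints fix every adjacent pair, so only one ordering works:
Sam → Soren → Chen → Oliver → Yara → Luca → Dmitri → Farah.

Sam, Soren, Chen, Oliver, Yara, Luca, Dmitri, Farah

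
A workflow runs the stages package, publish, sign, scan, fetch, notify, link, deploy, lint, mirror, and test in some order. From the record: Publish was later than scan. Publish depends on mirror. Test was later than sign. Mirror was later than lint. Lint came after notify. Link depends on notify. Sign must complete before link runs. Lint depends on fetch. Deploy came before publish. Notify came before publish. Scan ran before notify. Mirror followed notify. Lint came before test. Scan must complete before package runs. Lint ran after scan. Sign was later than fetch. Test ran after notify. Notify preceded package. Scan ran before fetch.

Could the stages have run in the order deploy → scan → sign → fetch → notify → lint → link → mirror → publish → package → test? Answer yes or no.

The constraints require fetch before sign, but in the proposed sequence sign appears ahead of fetch. That one violation is enough.

no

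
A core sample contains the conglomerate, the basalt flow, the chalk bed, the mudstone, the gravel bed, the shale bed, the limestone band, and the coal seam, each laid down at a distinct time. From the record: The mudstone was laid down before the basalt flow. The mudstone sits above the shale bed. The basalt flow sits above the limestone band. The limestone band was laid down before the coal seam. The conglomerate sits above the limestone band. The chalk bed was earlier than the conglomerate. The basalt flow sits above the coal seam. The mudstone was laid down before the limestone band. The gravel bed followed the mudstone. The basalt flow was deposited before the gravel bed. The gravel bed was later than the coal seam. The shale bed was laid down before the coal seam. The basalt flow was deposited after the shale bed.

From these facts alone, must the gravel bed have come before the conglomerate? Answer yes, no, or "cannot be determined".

cannot be determined

No chain of stated constraints runs from the gravel bed to the conglomerate, and none runs from the conglomerate to the gravel bed either.
So the relative order of the gravel bed and the conglomerate is not fixed by the given facts.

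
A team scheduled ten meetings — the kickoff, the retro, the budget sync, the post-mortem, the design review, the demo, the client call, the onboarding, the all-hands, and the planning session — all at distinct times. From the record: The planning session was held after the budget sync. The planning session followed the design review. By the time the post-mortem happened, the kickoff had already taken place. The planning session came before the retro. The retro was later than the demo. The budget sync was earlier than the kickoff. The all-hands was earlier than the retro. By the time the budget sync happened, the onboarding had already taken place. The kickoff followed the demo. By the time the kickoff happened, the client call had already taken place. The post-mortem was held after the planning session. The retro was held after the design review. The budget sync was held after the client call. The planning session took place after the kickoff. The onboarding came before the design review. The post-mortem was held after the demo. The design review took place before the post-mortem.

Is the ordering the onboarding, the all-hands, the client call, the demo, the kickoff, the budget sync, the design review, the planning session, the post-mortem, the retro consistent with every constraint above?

The constraints require the budget sync before the kickoff, but in the proposed sequence the kickoff appears ahead of the budget sync. That one violation is enough.

no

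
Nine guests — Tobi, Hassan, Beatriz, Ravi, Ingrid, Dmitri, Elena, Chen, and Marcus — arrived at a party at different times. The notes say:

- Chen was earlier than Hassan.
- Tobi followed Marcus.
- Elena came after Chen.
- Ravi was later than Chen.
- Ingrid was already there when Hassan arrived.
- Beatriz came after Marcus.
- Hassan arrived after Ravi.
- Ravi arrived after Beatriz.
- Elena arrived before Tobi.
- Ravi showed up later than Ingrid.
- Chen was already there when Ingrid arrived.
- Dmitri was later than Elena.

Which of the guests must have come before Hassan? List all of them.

Beatriz, Chen, Ingrid, Marcus, Ravi

Directly stated before Hassan: Chen, Ingrid, and Ravi.
Beatriz reaches Hassan via Beatriz → Ravi → Hassan.
Marcus reaches Hassan via Marcus → Beatriz → Ravi → Hassan.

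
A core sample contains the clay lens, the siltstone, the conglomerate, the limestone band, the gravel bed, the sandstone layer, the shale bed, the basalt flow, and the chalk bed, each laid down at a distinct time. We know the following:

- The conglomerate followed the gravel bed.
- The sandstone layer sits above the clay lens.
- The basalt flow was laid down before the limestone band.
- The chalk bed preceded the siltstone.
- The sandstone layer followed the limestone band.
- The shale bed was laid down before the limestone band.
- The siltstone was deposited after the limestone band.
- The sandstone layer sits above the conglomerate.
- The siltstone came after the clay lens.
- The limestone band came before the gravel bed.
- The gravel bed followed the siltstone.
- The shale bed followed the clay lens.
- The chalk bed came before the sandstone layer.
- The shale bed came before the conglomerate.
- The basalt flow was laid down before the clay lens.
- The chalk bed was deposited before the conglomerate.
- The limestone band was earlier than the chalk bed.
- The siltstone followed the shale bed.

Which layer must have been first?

the basalt flow

The basalt flow has a chain of constraints placing it before every other layer, so the basalt flow must be first.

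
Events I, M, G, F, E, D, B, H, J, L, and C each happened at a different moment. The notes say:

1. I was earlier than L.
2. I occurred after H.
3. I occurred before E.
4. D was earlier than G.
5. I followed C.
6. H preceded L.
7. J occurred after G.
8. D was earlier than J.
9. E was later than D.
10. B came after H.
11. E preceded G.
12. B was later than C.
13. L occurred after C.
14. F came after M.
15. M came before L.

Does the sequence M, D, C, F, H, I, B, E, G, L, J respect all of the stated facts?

yes

Check each stated constraint against the proposed order — e.g. M is ahead of L; D is ahead of J. Every pair is in the required order; nothing is violated.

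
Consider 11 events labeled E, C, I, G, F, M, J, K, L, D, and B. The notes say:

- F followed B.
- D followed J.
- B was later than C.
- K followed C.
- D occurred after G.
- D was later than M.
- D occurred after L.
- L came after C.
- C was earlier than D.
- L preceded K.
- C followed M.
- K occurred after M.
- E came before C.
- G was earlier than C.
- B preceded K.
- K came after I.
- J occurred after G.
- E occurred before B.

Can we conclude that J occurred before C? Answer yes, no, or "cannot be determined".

cannot be determined

No chain of stated constraints runs from J to C, and none runs from C to J either.
So the relative order of J and C is not fixed by the given facts.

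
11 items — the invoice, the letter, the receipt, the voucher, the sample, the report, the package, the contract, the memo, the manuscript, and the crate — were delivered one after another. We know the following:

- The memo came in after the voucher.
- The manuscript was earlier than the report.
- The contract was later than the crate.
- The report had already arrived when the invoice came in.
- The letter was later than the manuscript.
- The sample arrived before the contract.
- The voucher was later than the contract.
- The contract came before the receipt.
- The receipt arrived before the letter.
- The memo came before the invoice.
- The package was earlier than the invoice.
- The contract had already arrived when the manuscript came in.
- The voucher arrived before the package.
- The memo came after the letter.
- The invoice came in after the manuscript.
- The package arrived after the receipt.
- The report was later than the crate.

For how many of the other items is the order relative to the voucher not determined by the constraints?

4

Forced before the voucher: the contract, the crate, and the sample; forced after the voucher: the invoice, the memo, and the package.
That leaves the letter, the manuscript, the receipt, and the report with no forced order relative to the voucher — 4.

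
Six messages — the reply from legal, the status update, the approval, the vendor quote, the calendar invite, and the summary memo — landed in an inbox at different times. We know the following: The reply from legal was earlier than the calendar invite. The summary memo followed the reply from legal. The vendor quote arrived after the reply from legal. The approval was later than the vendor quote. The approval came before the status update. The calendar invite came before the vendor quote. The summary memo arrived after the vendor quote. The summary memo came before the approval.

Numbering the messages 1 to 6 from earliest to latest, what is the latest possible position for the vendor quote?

The vendor quote must come before the approval, the status update, and the summary memo — 3 messages forced after it.
Everything else can be placed before the vendor quote in some valid order, so the vendor quote can sit as late as position 6 − 3 = 3.

3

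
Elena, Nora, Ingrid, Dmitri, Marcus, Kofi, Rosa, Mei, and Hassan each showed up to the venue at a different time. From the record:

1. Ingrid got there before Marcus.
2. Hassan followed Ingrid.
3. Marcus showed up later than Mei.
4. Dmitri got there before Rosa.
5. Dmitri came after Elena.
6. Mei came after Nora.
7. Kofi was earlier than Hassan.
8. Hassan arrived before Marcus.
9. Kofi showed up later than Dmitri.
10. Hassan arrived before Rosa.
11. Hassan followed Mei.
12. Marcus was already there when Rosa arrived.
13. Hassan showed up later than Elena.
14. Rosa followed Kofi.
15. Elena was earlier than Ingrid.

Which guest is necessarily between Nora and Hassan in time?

Tracing the constraints gives Nora → Mei → Hassan, so Mei sits after Nora and before Hassan.
No other guest is forced both after Nora and before Hassan.

Mei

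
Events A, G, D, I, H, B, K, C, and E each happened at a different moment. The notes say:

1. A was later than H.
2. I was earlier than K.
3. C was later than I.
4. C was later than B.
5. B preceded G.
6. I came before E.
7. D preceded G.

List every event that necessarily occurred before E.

I

Directly stated before E: I.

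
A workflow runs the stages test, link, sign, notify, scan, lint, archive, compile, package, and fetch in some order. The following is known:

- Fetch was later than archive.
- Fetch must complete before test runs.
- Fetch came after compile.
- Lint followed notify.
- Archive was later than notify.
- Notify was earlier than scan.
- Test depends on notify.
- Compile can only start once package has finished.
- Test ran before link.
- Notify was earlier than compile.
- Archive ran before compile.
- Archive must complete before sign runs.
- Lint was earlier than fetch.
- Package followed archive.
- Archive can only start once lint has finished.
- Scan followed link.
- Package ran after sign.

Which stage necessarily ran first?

Notify has a chain of constraints placing it before every other stage, so notify must be first.

notify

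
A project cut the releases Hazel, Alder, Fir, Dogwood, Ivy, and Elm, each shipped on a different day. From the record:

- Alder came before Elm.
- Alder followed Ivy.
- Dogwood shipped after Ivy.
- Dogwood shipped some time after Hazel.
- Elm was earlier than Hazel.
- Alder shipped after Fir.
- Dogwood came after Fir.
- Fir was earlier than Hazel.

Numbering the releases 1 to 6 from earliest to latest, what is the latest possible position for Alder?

Alder must come before Dogwood, Elm, and Hazel — 3 releases forced after it.
Everything else can be placed before Alder in some valid order, so Alder can sit as late as position 6 − 3 = 3.

3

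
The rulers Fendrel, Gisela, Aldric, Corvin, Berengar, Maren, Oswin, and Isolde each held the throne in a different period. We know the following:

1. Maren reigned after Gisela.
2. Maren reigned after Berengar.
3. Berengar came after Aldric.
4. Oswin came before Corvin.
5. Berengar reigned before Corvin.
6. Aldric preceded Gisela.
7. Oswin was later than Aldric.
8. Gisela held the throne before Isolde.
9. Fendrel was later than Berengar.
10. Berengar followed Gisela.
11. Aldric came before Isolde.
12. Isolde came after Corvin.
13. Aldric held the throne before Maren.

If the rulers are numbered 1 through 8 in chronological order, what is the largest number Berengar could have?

4

Berengar must come before Corvin, Fendrel, Isolde, and Maren — 4 rulers forced after them.
Everything else can be placed before Berengar in some valid order, so Berengar can sit as late as position 8 − 4 = 4.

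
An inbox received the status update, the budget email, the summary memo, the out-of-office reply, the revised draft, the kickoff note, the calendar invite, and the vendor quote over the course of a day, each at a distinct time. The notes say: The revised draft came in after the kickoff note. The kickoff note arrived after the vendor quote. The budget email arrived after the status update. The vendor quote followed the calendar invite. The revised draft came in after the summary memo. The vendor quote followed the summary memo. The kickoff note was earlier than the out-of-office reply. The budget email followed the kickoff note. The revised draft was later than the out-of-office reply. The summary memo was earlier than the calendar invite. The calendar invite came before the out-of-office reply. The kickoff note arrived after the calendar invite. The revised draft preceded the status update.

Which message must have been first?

The summary memo has a chain of constraints placing it before every other message, so the summary memo must be first.

the summary memo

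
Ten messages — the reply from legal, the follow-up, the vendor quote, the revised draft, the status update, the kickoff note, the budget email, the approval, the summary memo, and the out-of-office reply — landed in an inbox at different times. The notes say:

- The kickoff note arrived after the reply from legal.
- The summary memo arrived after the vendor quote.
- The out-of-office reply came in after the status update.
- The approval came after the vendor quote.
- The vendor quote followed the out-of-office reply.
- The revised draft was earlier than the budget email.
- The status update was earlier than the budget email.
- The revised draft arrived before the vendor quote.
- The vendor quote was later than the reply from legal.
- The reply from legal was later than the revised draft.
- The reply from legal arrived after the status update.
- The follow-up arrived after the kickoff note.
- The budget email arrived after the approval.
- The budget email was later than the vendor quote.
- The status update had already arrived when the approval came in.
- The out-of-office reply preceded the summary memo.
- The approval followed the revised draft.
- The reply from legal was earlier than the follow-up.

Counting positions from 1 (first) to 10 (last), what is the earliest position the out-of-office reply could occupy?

2

The status update must come before the out-of-office reply — 1 forced predecessor.
Nothing else is forced ahead of the out-of-office reply, so its earliest slot is position 1 + 1 = 2.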